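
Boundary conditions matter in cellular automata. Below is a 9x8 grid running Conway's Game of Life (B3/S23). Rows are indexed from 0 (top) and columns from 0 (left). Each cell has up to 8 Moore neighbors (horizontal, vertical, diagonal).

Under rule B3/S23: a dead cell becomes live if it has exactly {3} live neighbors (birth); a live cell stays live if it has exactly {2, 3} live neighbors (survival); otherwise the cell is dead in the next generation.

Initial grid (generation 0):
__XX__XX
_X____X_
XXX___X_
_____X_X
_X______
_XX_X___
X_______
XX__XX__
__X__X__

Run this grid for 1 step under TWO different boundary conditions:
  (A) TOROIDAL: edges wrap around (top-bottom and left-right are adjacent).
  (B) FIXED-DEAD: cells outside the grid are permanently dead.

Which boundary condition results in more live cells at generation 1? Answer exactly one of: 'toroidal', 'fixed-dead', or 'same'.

Under TOROIDAL boundary, generation 1:
_XXX_XXX
___X_XX_
XXX__XX_
__X___XX
XXX_____
XXX_____
X_XXXX__
XX__XX__
X_X__X_X
Population = 36

Under FIXED-DEAD boundary, generation 1:
__X___XX
X__X_XX_
XXX__XXX
X_X___X_
_XX_____
XXX_____
X_XXXX__
XX__XX__
_X__XX__
Population = 33

Comparison: toroidal=36, fixed-dead=33 -> toroidal

Answer: toroidal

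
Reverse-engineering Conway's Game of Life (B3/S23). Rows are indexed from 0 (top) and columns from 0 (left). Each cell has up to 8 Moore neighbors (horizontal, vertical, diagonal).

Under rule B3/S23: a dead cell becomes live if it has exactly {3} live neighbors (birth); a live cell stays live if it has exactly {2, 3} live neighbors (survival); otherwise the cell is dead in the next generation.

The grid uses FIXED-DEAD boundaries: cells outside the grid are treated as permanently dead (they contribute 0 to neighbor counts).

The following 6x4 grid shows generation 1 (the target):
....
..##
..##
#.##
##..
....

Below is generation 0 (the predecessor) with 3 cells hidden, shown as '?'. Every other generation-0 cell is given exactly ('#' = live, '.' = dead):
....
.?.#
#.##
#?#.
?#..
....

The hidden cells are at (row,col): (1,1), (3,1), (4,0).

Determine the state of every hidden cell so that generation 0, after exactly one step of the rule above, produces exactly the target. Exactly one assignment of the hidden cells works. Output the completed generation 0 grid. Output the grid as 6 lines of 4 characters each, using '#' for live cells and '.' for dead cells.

Answer: ....
...#
#.##
#.#.
##..
....

Derivation:
Hidden generation-0 cells (in order): (1,1), (3,1), (4,0).
A hidden cell only influences target cells in its own 3x3 neighborhood. Try each of the 2^3 = 8 assignments, step the completed generation 0 forward once under B3/S23, and compare with the target:
  (1,1)=. (3,1)=. (4,0)=. -> step gives (4,0)='.' but target has '#' -> reject
  (1,1)=. (3,1)=. (4,0)=# -> step reproduces the target at every cell -> ACCEPT
  (1,1)=. (3,1)=# (4,0)=. -> step gives (2,0)='#' but target has '.' -> reject
  (1,1)=. (3,1)=# (4,0)=# -> step gives (2,0)='#' but target has '.' -> reject
  (1,1)=# (3,1)=. (4,0)=. -> step gives (1,1)='#' but target has '.' -> reject
  (1,1)=# (3,1)=. (4,0)=# -> step gives (1,1)='#' but target has '.' -> reject
  (1,1)=# (3,1)=# (4,0)=. -> step gives (1,1)='#' but target has '.' -> reject
  (1,1)=# (3,1)=# (4,0)=# -> step gives (1,1)='#' but target has '.' -> reject
Unique solution: (1,1)=dead, (3,1)=dead, (4,0)=live.
Check: live-neighbor counts of every cell in the completed generation 0:
0011
1232
1433
3633
2321
2210
Applying B3/S23 to generation 0 with these counts gives:
....
..##
..##
#.##
##..
....
which matches the target exactly.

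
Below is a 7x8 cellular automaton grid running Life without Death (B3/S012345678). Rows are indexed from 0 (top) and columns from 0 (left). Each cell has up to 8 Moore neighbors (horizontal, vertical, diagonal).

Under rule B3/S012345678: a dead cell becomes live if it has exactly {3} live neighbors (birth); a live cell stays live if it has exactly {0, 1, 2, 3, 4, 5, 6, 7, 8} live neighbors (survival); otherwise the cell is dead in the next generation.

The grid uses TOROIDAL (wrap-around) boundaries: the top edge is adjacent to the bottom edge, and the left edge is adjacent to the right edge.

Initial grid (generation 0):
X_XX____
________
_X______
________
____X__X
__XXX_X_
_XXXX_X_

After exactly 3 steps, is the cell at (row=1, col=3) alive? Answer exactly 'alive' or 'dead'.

Answer: dead

Derivation:
Simulating step by step:
Generation 0 (given above): 15 live cells
Generation 1: 22 live cells
X_XXX___
_XX_____
_X______
________
____XX_X
_XXXX_XX
_XXXX_XX
Generation 2: 28 live cells
X_XXXX_X
XXX_____
_XX_____
________
X_X_XX_X
_XXXX_XX
_XXXX_XX
Generation 3: 34 live cells
X_XXXX_X
XXX_X__X
XXX_____
X_XX____
X_X_XX_X
_XXXX_XX
_XXXX_XX

Cell (1,3) at generation 3: 0 -> dead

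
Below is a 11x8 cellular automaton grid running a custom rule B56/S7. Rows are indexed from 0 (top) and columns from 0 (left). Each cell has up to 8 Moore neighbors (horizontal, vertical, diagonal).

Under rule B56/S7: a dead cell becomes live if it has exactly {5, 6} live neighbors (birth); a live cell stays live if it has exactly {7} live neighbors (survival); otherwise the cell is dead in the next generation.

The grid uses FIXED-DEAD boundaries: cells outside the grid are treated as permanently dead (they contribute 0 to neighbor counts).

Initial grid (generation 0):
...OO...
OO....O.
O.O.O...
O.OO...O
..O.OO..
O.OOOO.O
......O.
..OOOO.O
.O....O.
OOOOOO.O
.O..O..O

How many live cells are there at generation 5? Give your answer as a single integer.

Answer: 0

Derivation:
Simulating step by step:
Generation 0 (given above): 39 live cells
Generation 1: 10 live cells
........
........
.O......
.O......
.O......
........
...OOO..
........
..OOOO..
........
........
Generation 2: 2 live cells
........
........
........
........
........
........
........
...OO...
........
........
........
Generation 3: 0 live cells
........
........
........
........
........
........
........
........
........
........
........
Generation 4: 0 live cells
........
........
........
........
........
........
........
........
........
........
........
Generation 5: 0 live cells
........
........
........
........
........
........
........
........
........
........
........
Population at generation 5: 0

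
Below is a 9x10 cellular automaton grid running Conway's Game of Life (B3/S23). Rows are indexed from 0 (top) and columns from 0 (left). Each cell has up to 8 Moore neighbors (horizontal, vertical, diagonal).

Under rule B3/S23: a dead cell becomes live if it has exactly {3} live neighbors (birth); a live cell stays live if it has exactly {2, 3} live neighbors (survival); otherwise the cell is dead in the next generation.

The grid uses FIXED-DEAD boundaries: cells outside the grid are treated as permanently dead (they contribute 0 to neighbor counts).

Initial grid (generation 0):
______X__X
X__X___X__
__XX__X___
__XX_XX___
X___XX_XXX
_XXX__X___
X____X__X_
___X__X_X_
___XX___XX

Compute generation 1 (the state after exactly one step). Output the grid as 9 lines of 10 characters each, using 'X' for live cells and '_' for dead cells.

Simulating step by step:
Generation 0 (given above): 32 live cells
Generation 1: 32 live cells
(generation 1 grid is the final answer)

Answer: __________
__XX__XX__
_X___XXX__
_XX_____X_
_______XX_
XXXX__X__X
_X_XXXX___
___X_X__X_
___XX__XXX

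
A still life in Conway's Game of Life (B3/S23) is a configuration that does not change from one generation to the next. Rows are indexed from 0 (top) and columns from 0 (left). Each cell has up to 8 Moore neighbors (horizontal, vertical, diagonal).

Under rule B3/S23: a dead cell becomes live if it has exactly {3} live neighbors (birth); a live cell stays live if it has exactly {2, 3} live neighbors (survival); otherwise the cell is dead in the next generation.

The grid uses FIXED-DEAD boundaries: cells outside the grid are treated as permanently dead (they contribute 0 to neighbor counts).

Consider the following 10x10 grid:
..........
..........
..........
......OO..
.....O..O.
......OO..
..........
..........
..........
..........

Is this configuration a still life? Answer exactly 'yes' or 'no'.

Compute generation 1 and compare to generation 0 (given above):
Generation 1:
..........
..........
..........
......OO..
.....O..O.
......OO..
..........
..........
..........
..........
The grids are IDENTICAL -> still life.

Answer: yes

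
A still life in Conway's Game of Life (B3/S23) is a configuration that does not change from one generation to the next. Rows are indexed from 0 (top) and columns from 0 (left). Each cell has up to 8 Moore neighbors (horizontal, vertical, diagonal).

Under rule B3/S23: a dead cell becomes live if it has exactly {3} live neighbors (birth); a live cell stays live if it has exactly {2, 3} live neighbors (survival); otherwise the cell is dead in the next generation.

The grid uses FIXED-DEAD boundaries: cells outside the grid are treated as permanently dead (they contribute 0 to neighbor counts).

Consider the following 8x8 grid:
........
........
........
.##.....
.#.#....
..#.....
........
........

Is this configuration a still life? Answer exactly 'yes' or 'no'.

Answer: yes

Derivation:
Compute generation 1 and compare to generation 0 (given above):
Generation 1:
........
........
........
.##.....
.#.#....
..#.....
........
........
The grids are IDENTICAL -> still life.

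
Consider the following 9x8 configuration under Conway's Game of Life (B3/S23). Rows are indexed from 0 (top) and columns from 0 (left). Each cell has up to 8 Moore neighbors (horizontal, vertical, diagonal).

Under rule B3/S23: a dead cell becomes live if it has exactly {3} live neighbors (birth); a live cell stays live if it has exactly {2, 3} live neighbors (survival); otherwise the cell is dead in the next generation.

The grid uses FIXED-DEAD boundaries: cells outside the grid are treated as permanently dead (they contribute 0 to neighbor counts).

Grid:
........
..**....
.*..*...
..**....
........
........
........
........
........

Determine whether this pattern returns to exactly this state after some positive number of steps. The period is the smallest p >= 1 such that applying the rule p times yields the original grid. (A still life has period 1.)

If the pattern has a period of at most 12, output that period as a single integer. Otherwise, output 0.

Answer: 1

Derivation:
Simulating and comparing each generation to the original:
Gen 0 (original, given above): 6 live cells
Gen 1: 6 live cells, MATCHES original -> period = 1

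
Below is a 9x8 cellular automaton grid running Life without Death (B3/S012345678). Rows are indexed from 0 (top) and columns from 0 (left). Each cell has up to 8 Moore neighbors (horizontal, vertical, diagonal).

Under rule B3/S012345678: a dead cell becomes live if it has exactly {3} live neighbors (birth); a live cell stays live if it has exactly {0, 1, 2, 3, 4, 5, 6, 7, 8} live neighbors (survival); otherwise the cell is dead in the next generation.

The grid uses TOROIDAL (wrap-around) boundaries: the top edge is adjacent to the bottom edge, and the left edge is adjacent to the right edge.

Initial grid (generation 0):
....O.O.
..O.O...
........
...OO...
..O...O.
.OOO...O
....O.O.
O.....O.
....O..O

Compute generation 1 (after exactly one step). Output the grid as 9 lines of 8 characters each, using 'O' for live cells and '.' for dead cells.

Answer: ....O.O.
..OOOO..
....O...
...OO...
.OO.O.O.
.OOO.OOO
OOOOOOO.
O.....O.
....O.OO

Derivation:
Simulating step by step:
Generation 0 (given above): 18 live cells
Generation 1: 31 live cells
(generation 1 grid is the final answer)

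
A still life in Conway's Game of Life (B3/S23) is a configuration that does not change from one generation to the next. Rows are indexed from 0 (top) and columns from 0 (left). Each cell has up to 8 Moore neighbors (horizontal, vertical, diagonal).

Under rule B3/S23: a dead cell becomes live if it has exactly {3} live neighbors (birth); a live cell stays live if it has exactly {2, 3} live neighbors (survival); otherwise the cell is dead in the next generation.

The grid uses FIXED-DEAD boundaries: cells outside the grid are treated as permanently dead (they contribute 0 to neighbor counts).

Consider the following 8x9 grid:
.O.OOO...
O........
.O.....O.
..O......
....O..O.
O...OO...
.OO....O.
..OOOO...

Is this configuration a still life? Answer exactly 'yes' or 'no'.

Compute generation 1 and compare to generation 0 (given above):
Generation 1:
....O....
OOO.O....
.O.......
.........
...OOO...
.O.OOOO..
.OO...O..
.OOOO....
Cell (0,1) differs: gen0=1 vs gen1=0 -> NOT a still life.

Answer: no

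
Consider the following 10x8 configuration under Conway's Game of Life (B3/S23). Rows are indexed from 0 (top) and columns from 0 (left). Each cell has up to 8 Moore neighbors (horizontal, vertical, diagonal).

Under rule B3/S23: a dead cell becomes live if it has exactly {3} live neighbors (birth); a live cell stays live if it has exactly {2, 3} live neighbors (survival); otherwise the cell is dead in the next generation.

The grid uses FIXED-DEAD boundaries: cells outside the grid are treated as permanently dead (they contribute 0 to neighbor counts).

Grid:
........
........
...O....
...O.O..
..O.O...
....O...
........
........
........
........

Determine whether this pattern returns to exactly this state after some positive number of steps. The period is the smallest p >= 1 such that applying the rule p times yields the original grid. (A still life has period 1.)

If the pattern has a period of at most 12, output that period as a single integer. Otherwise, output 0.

Answer: 2

Derivation:
Simulating and comparing each generation to the original:
Gen 0 (original, given above): 6 live cells
Gen 1: 6 live cells, differs from original
Gen 2: 6 live cells, MATCHES original -> period = 2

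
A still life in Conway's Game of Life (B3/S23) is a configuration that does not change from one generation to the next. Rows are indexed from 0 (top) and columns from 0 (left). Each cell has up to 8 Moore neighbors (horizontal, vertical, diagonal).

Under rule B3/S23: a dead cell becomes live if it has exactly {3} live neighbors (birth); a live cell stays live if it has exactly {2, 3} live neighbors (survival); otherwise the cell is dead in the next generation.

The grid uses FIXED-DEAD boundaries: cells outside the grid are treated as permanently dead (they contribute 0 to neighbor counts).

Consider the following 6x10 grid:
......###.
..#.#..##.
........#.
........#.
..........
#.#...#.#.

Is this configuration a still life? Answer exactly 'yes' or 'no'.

Compute generation 1 and compare to generation 0 (given above):
Generation 1:
......#.#.
......#..#
........##
..........
.......#..
..........
Cell (0,7) differs: gen0=1 vs gen1=0 -> NOT a still life.

Answer: no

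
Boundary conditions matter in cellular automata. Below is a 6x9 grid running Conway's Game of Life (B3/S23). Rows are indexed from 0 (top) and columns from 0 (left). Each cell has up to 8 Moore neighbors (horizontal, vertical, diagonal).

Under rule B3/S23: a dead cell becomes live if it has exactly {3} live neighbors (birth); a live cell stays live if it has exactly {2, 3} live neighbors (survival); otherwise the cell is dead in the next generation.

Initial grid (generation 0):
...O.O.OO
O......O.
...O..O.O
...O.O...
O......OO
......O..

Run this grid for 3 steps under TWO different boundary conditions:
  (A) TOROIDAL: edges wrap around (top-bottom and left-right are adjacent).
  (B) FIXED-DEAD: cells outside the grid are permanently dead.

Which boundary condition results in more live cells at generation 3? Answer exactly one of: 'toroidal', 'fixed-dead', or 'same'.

Answer: toroidal

Derivation:
Under TOROIDAL boundary, generation 3:
OO...O.O.
.O..OO...
OO..O.OO.
.O...OO..
OO.....OO
.O....O..
Population = 21

Under FIXED-DEAD boundary, generation 3:
.........
......O.O
.......OO
....O...O
.....OO.O
.....OOO.
Population = 12

Comparison: toroidal=21, fixed-dead=12 -> toroidal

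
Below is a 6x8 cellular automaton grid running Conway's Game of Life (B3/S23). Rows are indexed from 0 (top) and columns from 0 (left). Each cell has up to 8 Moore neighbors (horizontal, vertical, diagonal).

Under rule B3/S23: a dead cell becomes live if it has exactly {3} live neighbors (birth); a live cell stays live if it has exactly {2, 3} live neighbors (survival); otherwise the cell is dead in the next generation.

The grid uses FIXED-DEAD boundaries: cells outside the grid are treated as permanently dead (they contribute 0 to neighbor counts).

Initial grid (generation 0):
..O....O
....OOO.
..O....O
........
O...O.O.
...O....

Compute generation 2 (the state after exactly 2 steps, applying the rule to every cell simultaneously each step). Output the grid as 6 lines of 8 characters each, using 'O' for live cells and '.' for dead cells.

Answer: ....OO.O
.......O
....OO.O
........
........
........

Derivation:
Simulating step by step:
Generation 0 (given above): 11 live cells
Generation 1: 8 live cells
.....OO.
...O.OOO
.....OO.
........
........
........
Generation 2: 7 live cells
(generation 2 grid is the final answer)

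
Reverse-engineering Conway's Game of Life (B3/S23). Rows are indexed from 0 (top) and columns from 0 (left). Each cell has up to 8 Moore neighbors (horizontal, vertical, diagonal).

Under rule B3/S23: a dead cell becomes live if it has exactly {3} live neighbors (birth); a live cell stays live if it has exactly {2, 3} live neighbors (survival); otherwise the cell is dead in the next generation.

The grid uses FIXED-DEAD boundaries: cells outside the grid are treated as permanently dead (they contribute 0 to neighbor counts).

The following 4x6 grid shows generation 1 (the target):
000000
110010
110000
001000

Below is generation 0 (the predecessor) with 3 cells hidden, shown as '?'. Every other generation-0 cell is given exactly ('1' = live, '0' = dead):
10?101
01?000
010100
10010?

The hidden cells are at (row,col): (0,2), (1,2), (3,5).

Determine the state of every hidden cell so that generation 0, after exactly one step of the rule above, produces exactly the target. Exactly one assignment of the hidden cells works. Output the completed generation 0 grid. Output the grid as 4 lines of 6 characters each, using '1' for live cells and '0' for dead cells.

Hidden generation-0 cells (in order): (0,2), (1,2), (3,5).
A hidden cell only influences target cells in its own 3x3 neighborhood. Try each of the 2^3 = 8 assignments, step the completed generation 0 forward once under B3/S23, and compare with the target:
  (0,2)=0 (1,2)=0 (3,5)=0 -> step reproduces the target at every cell -> ACCEPT
  (0,2)=0 (1,2)=0 (3,5)=1 -> step gives (2,4)='1' but target has '0' -> reject
  (0,2)=0 (1,2)=1 (3,5)=0 -> step gives (0,1)='1' but target has '0' -> reject
  (0,2)=0 (1,2)=1 (3,5)=1 -> step gives (0,1)='1' but target has '0' -> reject
  (0,2)=1 (1,2)=0 (3,5)=0 -> step gives (0,1)='1' but target has '0' -> reject
  (0,2)=1 (1,2)=0 (3,5)=1 -> step gives (0,1)='1' but target has '0' -> reject
  (0,2)=1 (1,2)=1 (3,5)=0 -> step gives (0,2)='1' but target has '0' -> reject
  (0,2)=1 (1,2)=1 (3,5)=1 -> step gives (0,2)='1' but target has '0' -> reject
Unique solution: (0,2)=dead, (1,2)=dead, (3,5)=dead.
Check: live-neighbor counts of every cell in the completed generation 0:
122020
324231
324120
123120
Applying B3/S23 to generation 0 with these counts gives:
000000
110010
110000
001000
which matches the target exactly.

Answer: 100101
010000
010100
100100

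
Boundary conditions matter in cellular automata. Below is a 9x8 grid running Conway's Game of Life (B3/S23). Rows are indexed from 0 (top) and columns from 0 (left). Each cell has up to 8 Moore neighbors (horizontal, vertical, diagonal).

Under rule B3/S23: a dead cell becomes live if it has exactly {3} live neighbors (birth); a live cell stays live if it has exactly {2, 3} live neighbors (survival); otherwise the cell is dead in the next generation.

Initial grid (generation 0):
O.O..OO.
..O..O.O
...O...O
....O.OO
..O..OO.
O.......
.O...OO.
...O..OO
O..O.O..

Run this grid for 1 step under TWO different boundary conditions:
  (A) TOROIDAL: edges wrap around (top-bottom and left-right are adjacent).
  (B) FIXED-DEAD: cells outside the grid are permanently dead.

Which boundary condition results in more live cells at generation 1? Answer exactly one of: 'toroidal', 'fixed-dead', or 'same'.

Answer: toroidal

Derivation:
Under TOROIDAL boundary, generation 1:
O.OO.O..
OOOOOO.O
O..OOO.O
...OO..O
.....OO.
.O.....O
O....OO.
O.O....O
OOOO.O..
Population = 34

Under FIXED-DEAD boundary, generation 1:
.O...OO.
.OOOOO.O
...OOO.O
...OO..O
.....OOO
.O......
.....OOO
..O....O
....O.O.
Population = 27

Comparison: toroidal=34, fixed-dead=27 -> toroidal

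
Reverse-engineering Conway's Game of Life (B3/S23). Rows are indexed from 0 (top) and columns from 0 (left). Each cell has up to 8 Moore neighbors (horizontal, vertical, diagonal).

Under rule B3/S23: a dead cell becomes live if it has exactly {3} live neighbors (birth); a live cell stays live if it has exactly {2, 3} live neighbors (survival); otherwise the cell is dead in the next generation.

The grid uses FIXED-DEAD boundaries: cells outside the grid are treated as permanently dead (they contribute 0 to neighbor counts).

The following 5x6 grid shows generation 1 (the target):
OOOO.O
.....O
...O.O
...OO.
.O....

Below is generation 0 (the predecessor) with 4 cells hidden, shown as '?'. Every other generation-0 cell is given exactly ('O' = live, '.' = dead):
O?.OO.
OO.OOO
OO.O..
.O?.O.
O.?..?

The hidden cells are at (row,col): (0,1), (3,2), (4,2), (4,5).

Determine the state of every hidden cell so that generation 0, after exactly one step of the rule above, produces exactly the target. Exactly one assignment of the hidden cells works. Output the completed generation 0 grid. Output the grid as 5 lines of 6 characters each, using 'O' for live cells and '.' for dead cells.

Hidden generation-0 cells (in order): (0,1), (3,2), (4,2), (4,5).
A hidden cell only influences target cells in its own 3x3 neighborhood. Try each of the 2^4 = 16 assignments, step the completed generation 0 forward once under B3/S23, and compare with the target:
  (0,1)=. (3,2)=. (4,2)=. (4,5)=. -> step gives (3,1)='O' but target has '.' -> reject
  (0,1)=. (3,2)=. (4,2)=. (4,5)=O -> step gives (3,1)='O' but target has '.' -> reject
  (0,1)=. (3,2)=. (4,2)=O (4,5)=. -> step gives (3,4)='.' but target has 'O' -> reject
  (0,1)=. (3,2)=. (4,2)=O (4,5)=O -> step reproduces the target at every cell -> ACCEPT
  (0,1)=. (3,2)=O (4,2)=. (4,5)=. -> step gives (2,3)='.' but target has 'O' -> reject
  (0,1)=. (3,2)=O (4,2)=. (4,5)=O -> step gives (2,3)='.' but target has 'O' -> reject
  (0,1)=. (3,2)=O (4,2)=O (4,5)=. -> step gives (2,3)='.' but target has 'O' -> reject
  (0,1)=. (3,2)=O (4,2)=O (4,5)=O -> step gives (2,3)='.' but target has 'O' -> reject
  (0,1)=O (3,2)=. (4,2)=. (4,5)=. -> step gives (0,2)='.' but target has 'O' -> reject
  (0,1)=O (3,2)=. (4,2)=. (4,5)=O -> step gives (0,2)='.' but target has 'O' -> reject
  (0,1)=O (3,2)=. (4,2)=O (4,5)=. -> step gives (0,2)='.' but target has 'O' -> reject
  (0,1)=O (3,2)=. (4,2)=O (4,5)=O -> step gives (0,2)='.' but target has 'O' -> reject
  (0,1)=O (3,2)=O (4,2)=. (4,5)=. -> step gives (0,2)='.' but target has 'O' -> reject
  (0,1)=O (3,2)=O (4,2)=. (4,5)=O -> step gives (0,2)='.' but target has 'O' -> reject
  (0,1)=O (3,2)=O (4,2)=O (4,5)=. -> step gives (0,2)='.' but target has 'O' -> reject
  (0,1)=O (3,2)=O (4,2)=O (4,5)=O -> step gives (0,2)='.' but target has 'O' -> reject
Unique solution: (0,1)=dead, (3,2)=dead, (4,2)=live, (4,5)=live.
Check: live-neighbor counts of every cell in the completed generation 0:
233343
445452
445353
444322
131221
Applying B3/S23 to generation 0 with these counts gives:
OOOO.O
.....O
...O.O
...OO.
.O....
which matches the target exactly.

Answer: O..OO.
OO.OOO
OO.O..
.O..O.
O.O..O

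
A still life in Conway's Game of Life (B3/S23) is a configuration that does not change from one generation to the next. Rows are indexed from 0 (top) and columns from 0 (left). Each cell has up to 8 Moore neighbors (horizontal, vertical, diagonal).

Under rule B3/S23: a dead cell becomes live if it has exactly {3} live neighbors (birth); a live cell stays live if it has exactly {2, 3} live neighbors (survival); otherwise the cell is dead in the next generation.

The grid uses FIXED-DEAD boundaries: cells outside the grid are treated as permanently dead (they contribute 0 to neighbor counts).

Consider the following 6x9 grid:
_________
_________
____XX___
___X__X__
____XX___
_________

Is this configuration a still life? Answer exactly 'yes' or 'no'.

Compute generation 1 and compare to generation 0 (given above):
Generation 1:
_________
_________
____XX___
___X__X__
____XX___
_________
The grids are IDENTICAL -> still life.

Answer: yes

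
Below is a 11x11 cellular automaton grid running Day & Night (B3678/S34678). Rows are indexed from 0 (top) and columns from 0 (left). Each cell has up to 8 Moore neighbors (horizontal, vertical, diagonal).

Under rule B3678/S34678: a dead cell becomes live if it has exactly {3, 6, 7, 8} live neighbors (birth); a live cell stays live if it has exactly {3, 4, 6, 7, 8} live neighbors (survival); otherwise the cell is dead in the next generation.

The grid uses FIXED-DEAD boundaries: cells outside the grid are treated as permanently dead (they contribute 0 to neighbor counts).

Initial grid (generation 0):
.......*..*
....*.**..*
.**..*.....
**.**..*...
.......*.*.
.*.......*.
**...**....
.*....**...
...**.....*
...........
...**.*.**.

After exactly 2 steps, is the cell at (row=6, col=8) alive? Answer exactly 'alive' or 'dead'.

Simulating step by step:
Generation 0 (given above): 33 live cells
Generation 1: 28 live cells
......*....
.....**....
***..*.*...
.*....*.*..
***........
*.....*.*..
***...**...
*.*.*.*....
...........
.....*...*.
...........
Generation 2: 22 live cells
.....*.....
.*...***...
.*...*.*...
.*.....*...
**.........
**.........
*..*..**...
...*.*.*...
.....*.....
...........
...........

Cell (6,8) at generation 2: 0 -> dead

Answer: dead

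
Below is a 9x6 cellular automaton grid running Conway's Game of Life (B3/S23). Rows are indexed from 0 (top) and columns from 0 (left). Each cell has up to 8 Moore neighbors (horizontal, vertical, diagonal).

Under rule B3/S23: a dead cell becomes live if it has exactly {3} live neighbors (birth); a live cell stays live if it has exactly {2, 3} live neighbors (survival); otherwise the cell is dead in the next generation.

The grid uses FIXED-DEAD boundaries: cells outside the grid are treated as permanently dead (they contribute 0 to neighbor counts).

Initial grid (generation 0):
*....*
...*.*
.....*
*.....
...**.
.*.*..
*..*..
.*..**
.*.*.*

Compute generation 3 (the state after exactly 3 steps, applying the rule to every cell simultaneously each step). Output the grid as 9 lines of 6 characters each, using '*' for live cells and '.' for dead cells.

Simulating step by step:
Generation 0 (given above): 18 live cells
Generation 1: 17 live cells
....*.
.....*
....*.
....*.
..***.
...*..
**.*..
**.*.*
..*..*
Generation 2: 17 live cells
......
....**
....**
....**
..*.*.
.*....
**.*..
*..*..
.**.*.
Generation 3: 17 live cells
(generation 3 grid is the final answer)

Answer: ......
....**
...*..
......
...***
**.*..
**....
*..**.
.***..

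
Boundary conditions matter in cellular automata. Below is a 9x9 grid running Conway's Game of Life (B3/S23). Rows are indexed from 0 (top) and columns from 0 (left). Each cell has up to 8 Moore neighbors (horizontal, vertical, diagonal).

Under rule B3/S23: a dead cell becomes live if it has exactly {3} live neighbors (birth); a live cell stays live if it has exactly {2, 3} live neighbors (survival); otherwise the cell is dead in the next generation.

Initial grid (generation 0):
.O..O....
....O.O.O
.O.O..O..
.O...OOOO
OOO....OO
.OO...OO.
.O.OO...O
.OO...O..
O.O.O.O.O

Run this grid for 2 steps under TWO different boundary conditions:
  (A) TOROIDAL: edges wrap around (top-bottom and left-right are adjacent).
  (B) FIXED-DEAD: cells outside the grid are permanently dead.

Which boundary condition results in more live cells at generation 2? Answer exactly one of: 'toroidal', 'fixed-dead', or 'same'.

Answer: toroidal

Derivation:
Under TOROIDAL boundary, generation 2:
....O..O.
O.O.OO.O.
.OO.OO..O
....OO...
.....OO..
....O.O..
....OOOO.
...OOOOOO
OO.O...O.
Population = 32

Under FIXED-DEAD boundary, generation 2:
...OO....
..O.OO...
..O.OO.OO
....OO...
.....OO..
....O.O..
....OOO..
.OO......
...OO....
Population = 23

Comparison: toroidal=32, fixed-dead=23 -> toroidal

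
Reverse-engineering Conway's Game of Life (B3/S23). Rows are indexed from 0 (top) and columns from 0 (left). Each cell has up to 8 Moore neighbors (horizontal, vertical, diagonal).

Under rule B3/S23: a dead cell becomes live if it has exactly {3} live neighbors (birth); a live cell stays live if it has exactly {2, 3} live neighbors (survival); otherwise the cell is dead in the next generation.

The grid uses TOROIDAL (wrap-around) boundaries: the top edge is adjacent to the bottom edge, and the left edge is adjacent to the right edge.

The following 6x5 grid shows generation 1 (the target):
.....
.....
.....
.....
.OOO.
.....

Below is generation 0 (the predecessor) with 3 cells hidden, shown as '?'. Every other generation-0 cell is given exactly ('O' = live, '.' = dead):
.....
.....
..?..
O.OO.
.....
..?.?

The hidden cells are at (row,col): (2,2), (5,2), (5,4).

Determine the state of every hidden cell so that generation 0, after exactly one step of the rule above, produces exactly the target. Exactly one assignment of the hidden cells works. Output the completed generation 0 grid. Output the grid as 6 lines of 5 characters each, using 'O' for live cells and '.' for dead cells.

Hidden generation-0 cells (in order): (2,2), (5,2), (5,4).
A hidden cell only influences target cells in its own 3x3 neighborhood. Try each of the 2^3 = 8 assignments, step the completed generation 0 forward once under B3/S23, and compare with the target:
  (2,2)=. (5,2)=. (5,4)=. -> step gives (4,1)='.' but target has 'O' -> reject
  (2,2)=. (5,2)=. (5,4)=O -> step gives (4,1)='.' but target has 'O' -> reject
  (2,2)=. (5,2)=O (5,4)=. -> step reproduces the target at every cell -> ACCEPT
  (2,2)=. (5,2)=O (5,4)=O -> step gives (4,3)='.' but target has 'O' -> reject
  (2,2)=O (5,2)=. (5,4)=. -> step gives (2,1)='O' but target has '.' -> reject
  (2,2)=O (5,2)=. (5,4)=O -> step gives (2,1)='O' but target has '.' -> reject
  (2,2)=O (5,2)=O (5,4)=. -> step gives (2,1)='O' but target has '.' -> reject
  (2,2)=O (5,2)=O (5,4)=O -> step gives (2,1)='O' but target has '.' -> reject
Unique solution: (2,2)=dead, (5,2)=live, (5,4)=dead.
Check: live-neighbor counts of every cell in the completed generation 0:
01110
00000
12222
02112
13332
01010
Applying B3/S23 to generation 0 with these counts gives:
.....
.....
.....
.....
.OOO.
.....
which matches the target exactly.

Answer: .....
.....
.....
O.OO.
.....
..O..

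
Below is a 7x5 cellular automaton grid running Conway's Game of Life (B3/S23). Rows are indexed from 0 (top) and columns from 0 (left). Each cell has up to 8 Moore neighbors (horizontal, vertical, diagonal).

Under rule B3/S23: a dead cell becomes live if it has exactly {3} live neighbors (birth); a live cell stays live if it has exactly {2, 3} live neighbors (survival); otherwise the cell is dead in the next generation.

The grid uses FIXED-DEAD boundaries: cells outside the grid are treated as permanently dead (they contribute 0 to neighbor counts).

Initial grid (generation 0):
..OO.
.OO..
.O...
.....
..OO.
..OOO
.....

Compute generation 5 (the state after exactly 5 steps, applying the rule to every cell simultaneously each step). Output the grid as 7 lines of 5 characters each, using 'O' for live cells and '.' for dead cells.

Answer: OO.OO
....O
...O.
.O.OO
OO.OO
.O.O.
..O..

Derivation:
Simulating step by step:
Generation 0 (given above): 10 live cells
Generation 1: 13 live cells
.OOO.
.O.O.
.OO..
..O..
..O.O
..O.O
...O.
Generation 2: 12 live cells
.O.O.
O..O.
.O.O.
..O..
.OO..
..O.O
...O.
Generation 3: 13 live cells
..O..
OO.OO
.O.O.
...O.
.OO..
.OO..
...O.
Generation 4: 17 live cells
.OOO.
OO.OO
OO.O.
.O.O.
.O.O.
.O.O.
..O..
Generation 5: 16 live cells
(generation 5 grid is the final answer)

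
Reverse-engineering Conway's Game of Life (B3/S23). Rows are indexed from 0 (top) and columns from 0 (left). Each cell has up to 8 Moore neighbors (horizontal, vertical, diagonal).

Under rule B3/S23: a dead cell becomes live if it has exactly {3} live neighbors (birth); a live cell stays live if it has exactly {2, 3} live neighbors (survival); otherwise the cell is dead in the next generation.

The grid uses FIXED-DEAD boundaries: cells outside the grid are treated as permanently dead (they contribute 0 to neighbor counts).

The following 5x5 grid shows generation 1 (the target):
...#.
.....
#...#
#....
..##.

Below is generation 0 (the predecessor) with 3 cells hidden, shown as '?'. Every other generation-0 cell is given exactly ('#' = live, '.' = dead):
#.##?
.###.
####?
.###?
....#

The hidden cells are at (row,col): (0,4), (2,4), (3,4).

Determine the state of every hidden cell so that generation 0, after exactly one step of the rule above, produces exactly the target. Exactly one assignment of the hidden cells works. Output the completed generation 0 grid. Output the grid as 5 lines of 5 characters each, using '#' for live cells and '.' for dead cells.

Answer: #.##.
.###.
#####
.###.
....#

Derivation:
Hidden generation-0 cells (in order): (0,4), (2,4), (3,4).
A hidden cell only influences target cells in its own 3x3 neighborhood. Try each of the 2^3 = 8 assignments, step the completed generation 0 forward once under B3/S23, and compare with the target:
  (0,4)=. (2,4)=. (3,4)=. -> step gives (1,4)='#' but target has '.' -> reject
  (0,4)=. (2,4)=. (3,4)=# -> step gives (1,4)='#' but target has '.' -> reject
  (0,4)=. (2,4)=# (3,4)=. -> step reproduces the target at every cell -> ACCEPT
  (0,4)=. (2,4)=# (3,4)=# -> step gives (2,4)='.' but target has '#' -> reject
  (0,4)=# (2,4)=. (3,4)=. -> step gives (0,3)='.' but target has '#' -> reject
  (0,4)=# (2,4)=. (3,4)=# -> step gives (0,3)='.' but target has '#' -> reject
  (0,4)=# (2,4)=# (3,4)=. -> step gives (0,3)='.' but target has '#' -> reject
  (0,4)=# (2,4)=# (3,4)=# -> step gives (0,3)='.' but target has '#' -> reject
Unique solution: (0,4)=dead, (2,4)=live, (3,4)=dead.
Check: live-neighbor counts of every cell in the completed generation 0:
14432
46764
36863
34554
12331
Applying B3/S23 to generation 0 with these counts gives:
...#.
.....
#...#
#....
..##.
which matches the target exactly.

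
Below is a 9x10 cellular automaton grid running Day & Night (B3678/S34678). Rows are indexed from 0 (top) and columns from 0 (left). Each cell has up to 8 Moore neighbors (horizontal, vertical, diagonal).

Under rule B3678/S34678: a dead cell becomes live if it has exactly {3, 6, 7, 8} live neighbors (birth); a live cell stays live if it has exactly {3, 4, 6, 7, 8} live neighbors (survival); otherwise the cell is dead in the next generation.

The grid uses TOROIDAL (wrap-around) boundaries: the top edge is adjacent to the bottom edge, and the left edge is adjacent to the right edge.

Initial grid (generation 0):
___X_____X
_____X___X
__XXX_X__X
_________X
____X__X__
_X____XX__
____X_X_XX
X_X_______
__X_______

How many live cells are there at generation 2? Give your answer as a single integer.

Simulating step by step:
Generation 0 (given above): 22 live cells
Generation 1: 21 live cells
__________
X_X_____X_
X____X__X_
____XX__X_
______X_X_
______XX__
XX___X____
_X_X_____X
_X_X______
Generation 2: 18 live cells
_XX_______
_X________
_X__X__X__
_____XX___
______X___
_____XXX__
X_X___X___
_X__X_____
X_________
Population at generation 2: 18

Answer: 18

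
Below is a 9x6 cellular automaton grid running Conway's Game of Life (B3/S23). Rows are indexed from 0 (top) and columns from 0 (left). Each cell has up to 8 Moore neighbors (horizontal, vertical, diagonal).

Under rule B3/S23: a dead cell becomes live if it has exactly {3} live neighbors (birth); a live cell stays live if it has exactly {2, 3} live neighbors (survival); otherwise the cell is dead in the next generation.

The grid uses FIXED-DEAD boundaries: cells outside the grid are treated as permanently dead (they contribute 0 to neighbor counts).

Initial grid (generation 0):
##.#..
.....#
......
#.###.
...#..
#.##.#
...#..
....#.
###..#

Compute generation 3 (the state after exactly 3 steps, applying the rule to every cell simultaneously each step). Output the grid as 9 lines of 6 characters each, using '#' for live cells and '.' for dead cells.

Answer: ......
......
......
....##
..#.#.
...#..
..##..
..#...
..#...

Derivation:
Simulating step by step:
Generation 0 (given above): 19 live cells
Generation 1: 14 live cells
......
......
...##.
..###.
......
..##..
..##..
.####.
.#....
Generation 2: 11 live cells
......
......
..#.#.
..#.#.
....#.
..##..
......
.#..#.
.#.#..
Generation 3: 9 live cells
(generation 3 grid is the final answer)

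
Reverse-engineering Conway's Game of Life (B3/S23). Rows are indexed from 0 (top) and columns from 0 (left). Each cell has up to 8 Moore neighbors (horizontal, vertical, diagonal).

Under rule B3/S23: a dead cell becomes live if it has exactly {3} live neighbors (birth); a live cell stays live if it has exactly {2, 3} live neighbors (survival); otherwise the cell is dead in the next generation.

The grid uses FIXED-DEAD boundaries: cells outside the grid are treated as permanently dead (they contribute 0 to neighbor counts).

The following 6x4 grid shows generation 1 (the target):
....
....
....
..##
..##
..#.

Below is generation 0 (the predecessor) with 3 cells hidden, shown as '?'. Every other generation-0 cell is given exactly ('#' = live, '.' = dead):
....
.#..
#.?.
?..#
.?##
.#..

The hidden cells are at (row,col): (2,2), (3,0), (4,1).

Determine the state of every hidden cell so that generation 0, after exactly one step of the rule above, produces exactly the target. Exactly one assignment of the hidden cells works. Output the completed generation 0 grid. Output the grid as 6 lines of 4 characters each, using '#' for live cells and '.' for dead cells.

Hidden generation-0 cells (in order): (2,2), (3,0), (4,1).
A hidden cell only influences target cells in its own 3x3 neighborhood. Try each of the 2^3 = 8 assignments, step the completed generation 0 forward once under B3/S23, and compare with the target:
  (2,2)=. (3,0)=. (4,1)=. -> step reproduces the target at every cell -> ACCEPT
  (2,2)=. (3,0)=. (4,1)=# -> step gives (3,1)='#' but target has '.' -> reject
  (2,2)=. (3,0)=# (4,1)=. -> step gives (2,0)='#' but target has '.' -> reject
  (2,2)=. (3,0)=# (4,1)=# -> step gives (2,0)='#' but target has '.' -> reject
  (2,2)=# (3,0)=. (4,1)=. -> step gives (1,1)='#' but target has '.' -> reject
  (2,2)=# (3,0)=. (4,1)=# -> step gives (1,1)='#' but target has '.' -> reject
  (2,2)=# (3,0)=# (4,1)=. -> step gives (1,1)='#' but target has '.' -> reject
  (2,2)=# (3,0)=# (4,1)=# -> step gives (1,1)='#' but target has '.' -> reject
Unique solution: (2,2)=dead, (3,0)=dead, (4,1)=dead.
Check: live-neighbor counts of every cell in the completed generation 0:
1110
2110
1221
1232
1232
1132
Applying B3/S23 to generation 0 with these counts gives:
....
....
....
..##
..##
..#.
which matches the target exactly.

Answer: ....
.#..
#...
...#
..##
.#..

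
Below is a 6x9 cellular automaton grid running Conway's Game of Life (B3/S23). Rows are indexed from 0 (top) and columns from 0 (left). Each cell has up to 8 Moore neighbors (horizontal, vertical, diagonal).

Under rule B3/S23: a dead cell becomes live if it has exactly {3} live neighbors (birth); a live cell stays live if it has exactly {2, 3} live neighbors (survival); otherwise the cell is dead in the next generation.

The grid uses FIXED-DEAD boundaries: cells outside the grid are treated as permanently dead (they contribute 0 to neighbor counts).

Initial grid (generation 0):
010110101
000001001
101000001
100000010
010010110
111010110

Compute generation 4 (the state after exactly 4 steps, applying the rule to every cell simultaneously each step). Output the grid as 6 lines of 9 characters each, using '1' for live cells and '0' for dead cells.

Answer: 011111000
101100000
000001100
000011000
000000000
000000000

Derivation:
Simulating step by step:
Generation 0 (given above): 22 live cells
Generation 1: 25 live cells
000011010
011111001
010000011
100000111
001100001
111100110
Generation 2: 22 live cells
001001100
011101001
110111000
011000100
100100001
010100010
Generation 3: 15 live cells
011111100
100000000
100001100
000001000
100100010
001000000
Generation 4: 12 live cells
(generation 4 grid is the final answer)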